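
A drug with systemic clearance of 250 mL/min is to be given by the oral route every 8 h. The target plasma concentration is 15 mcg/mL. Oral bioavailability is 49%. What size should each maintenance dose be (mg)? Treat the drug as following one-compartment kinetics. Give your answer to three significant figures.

CL = 250 mL/min × 60/1000 = 15.00 L/h
At steady state, dose per interval replaces the amount cleared in that interval: F·D/τ = CL·Css.
D = CL × Css × τ / F = 15.00 × 15 × 8 / 0.49 = 3673 mg

3670 mg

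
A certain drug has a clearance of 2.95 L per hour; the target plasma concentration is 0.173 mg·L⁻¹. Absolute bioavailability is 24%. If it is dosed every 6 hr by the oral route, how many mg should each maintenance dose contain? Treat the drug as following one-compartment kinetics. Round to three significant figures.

12.8 mg

D = CL × Css × τ / F = 2.950 × 0.173 × 6 / 0.24 = 12.76 mg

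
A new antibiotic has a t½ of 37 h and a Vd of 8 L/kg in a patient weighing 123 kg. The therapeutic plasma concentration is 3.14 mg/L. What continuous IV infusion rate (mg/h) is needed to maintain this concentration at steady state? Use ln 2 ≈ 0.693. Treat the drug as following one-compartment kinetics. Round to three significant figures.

57.9 mg/h

Vd(total) = 123 kg × 8 L/kg = 984.0 L
k = 0.693/37 = 0.01873 h⁻¹, so CL = k·Vd = 0.01873 × 984.0 = 18.43 L/h
Infusion rate = CL × Css = 18.43 × 3.14 = 57.87 mg/h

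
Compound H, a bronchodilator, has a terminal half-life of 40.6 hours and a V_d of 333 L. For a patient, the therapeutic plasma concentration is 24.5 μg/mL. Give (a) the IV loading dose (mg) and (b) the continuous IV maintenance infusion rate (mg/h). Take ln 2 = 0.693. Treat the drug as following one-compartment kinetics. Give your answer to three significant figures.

LD = Vd × C = 333.0 × 24.5 = 8159 mg
CL = 0.693 × Vd / t½ = 0.693 × 333.0 / 40.6 = 5.684 L/h
Infusion rate = CL × Css = 5.684 × 24.5 = 139.3 mg/h

(a) 8160 mg; (b) 139 mg/h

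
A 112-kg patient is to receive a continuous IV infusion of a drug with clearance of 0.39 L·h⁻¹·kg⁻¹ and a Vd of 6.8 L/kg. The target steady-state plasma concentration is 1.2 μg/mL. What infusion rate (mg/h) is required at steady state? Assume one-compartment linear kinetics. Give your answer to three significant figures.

CL = 0.39 L·h⁻¹·kg⁻¹ × 112 kg = 43.68 L/h
Infusion rate = CL · Css = 43.68 L/h × 1.2 mg/L = 52.42 mg/h

52.4 mg/h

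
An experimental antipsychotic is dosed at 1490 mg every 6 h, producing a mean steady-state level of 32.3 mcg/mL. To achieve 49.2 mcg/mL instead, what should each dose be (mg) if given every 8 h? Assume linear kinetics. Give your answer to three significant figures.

3030 mg

With linear kinetics, Css is proportional to dose rate (D/τ) at fixed clearance.
D₂ = D₁ × (Css,target / Css,current) × (τ₂/τ₁) = 1490 × (49.2/32.3) × (8/6) = 3026 mg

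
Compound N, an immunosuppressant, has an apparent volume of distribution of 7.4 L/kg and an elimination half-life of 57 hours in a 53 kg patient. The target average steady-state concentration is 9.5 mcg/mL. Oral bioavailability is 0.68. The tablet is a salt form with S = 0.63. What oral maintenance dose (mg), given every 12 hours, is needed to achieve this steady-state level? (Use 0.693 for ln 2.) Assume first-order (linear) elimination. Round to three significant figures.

1270 mg

Vd = 7.4 L/kg × 53 kg = 392.2 L
CL = 0.693 × Vd / t½ = 0.693 × 392.2 / 57 = 4.768 L/h
D = CL × Css × τ / F / S = 4.768 × 9.5 × 12 / 0.68 / 0.63 = 1269 mg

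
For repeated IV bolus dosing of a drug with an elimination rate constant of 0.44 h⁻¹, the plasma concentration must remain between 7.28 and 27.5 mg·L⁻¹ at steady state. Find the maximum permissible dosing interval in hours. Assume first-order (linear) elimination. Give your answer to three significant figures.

3.02 h

Between IV bolus doses, concentration decays as C = C₀·e^(−kτ), so C_peak/C_trough = e^(kτ).
τ_max = ln(C_peak/C_trough) / k = ln(27.5/7.28) / 0.4400 = 1.329 / 0.4400 = 3.020 h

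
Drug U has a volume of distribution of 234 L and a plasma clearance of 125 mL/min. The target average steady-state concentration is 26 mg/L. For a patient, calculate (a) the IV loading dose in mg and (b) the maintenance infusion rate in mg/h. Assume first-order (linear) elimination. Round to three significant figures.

(a) 6080 mg; (b) 195 mg/h

Loading dose = Vd × C = 234.0 × 26 = 6084 mg
Convert clearance: 125 mL/min × 60 min/h ÷ 1000 mL/L = 7.500 L/h
Maintenance infusion rate = CL × Css = 7.500 × 26 = 195.0 mg/h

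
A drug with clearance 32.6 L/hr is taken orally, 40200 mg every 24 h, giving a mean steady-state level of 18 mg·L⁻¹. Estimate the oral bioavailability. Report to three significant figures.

0.350

F·D/τ = CL·Css at steady state → F = CL·Css·τ / D.
F = 32.6 × 18 × 24 / 40200 = 0.350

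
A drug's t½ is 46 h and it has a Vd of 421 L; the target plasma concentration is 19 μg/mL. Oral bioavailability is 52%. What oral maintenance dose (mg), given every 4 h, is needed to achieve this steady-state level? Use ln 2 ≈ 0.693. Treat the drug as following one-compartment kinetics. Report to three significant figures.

927 mg

k = 0.693/46 = 0.01507 h⁻¹, so CL = k·Vd = 0.01507 × 421.0 = 6.344 L/h
D = CL × Css × τ / F = 6.344 × 19 × 4 / 0.52 = 927.2 mg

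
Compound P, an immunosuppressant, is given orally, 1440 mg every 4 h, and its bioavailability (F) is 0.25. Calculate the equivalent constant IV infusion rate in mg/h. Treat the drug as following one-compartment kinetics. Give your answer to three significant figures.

Equivalent systemic input: infusion rate = F·D/τ.
Rate = 0.25 × 1440 / 4 = 90.00 mg/h

90.0 mg/h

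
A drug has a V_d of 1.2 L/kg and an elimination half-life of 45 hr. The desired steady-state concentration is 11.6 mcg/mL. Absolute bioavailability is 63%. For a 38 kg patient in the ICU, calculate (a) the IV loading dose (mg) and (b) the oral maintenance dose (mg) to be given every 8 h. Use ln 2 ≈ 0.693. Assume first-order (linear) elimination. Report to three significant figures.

(a) 529 mg; (b) 103 mg

Total Vd = 1.2 × 38 = 45.60 L
LD = Vd × C = 45.60 × 11.6 = 529.0 mg
CL = 0.693 × Vd / t½ = 0.693 × 45.60 / 45 = 0.7022 L/h
D = CL × Css × τ / F = 0.7022 × 11.6 × 8 / 0.63 = 103.4 mg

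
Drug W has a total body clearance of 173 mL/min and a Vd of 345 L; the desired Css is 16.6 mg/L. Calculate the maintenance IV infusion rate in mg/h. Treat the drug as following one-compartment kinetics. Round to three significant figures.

CL = 173 mL/min × 60/1000 = 10.38 L/h
At steady state, infusion rate equals elimination rate: rate in = CL × Css.
Rate = CL × Css = 10.38 × 16.6 = 172.3 mg/h

172 mg/h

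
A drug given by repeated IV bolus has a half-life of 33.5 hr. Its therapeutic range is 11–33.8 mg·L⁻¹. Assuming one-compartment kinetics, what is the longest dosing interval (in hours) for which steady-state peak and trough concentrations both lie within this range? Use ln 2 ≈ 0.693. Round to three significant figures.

k = 0.693 / t½ = 0.693 / 33.5 = 0.02069 h⁻¹
Between IV bolus doses, concentration decays as C = C₀·e^(−kτ), so C_peak/C_trough = e^(kτ).
τ_max = ln(C_peak/C_trough) / k = ln(33.8/11) / 0.02069 = 1.123 / 0.02069 = 54.28 h

54.3 h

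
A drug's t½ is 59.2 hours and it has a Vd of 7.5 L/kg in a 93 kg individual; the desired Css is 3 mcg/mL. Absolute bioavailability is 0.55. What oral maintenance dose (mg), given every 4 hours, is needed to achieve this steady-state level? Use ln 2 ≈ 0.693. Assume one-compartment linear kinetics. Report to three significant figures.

Vd(total) = 93 kg × 7.5 L/kg = 697.5 L
CL = ln 2 · Vd / t½ = 0.693 × 697.5 / 59.2 = 8.165 L/h
D = CL × Css × τ / F = 8.165 × 3 × 4 / 0.55 = 178.1 mg

178 mg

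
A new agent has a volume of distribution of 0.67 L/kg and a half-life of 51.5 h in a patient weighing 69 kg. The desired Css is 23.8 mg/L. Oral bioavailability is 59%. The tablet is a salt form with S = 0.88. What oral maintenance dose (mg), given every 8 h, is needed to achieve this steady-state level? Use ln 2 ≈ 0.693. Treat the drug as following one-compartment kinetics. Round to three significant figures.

Vd = 0.67 L/kg × 69 kg = 46.23 L
CL = ln 2 · Vd / t½ = 0.693 × 46.23 / 51.5 = 0.6221 L/h
D = CL × Css × τ / F / S = 0.6221 × 23.8 × 8 / 0.59 / 0.88 = 228.1 mg

228 mg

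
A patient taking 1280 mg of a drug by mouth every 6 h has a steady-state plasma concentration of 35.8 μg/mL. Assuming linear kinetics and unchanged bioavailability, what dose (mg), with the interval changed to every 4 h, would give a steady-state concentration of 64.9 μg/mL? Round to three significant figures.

For first-order elimination, Css ∝ F·D/(CL·τ); F and CL are unchanged, so Css ∝ D/τ.
D₂ = D₁ × (Css,target / Css,current) × (τ₂/τ₁) = 1280 × (64.9/35.8) × (4/6) = 1547 mg

1550 mg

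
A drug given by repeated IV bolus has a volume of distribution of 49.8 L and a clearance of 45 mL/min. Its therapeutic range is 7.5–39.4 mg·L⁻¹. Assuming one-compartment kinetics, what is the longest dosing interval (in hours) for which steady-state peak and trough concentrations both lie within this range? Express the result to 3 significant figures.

Convert clearance: 45 mL/min × 60 min/h ÷ 1000 mL/L = 2.700 L/h
k = CL / Vd = 2.700 / 49.80 = 0.05422 h⁻¹
Between IV bolus doses, concentration decays as C = C₀·e^(−kτ), so C_peak/C_trough = e^(kτ).
τ_max = ln(C_peak/C_trough) / k = ln(39.4/7.5) / 0.05422 = 1.659 / 0.05422 = 30.60 h

30.6 h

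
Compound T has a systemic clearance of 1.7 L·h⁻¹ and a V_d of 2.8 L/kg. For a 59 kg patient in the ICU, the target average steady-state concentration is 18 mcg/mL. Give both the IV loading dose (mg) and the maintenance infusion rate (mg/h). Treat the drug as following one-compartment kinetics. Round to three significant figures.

Vd(total) = 59 kg × 2.8 L/kg = 165.2 L
Loading: fill Vd to C_target → 165.2 L × 18 mg/L = 2974 mg
Maintenance: replace elimination → rate = CL × Css = 1.700 × 18 = 30.60 mg/h

(a) 2970 mg; (b) 30.6 mg/h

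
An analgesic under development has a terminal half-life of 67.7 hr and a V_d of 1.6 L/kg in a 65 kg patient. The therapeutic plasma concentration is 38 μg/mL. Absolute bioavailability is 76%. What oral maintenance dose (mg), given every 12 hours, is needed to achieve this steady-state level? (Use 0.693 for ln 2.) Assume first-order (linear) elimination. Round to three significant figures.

639 mg

Vd = 1.6 L/kg × 65 kg = 104.0 L
CL = ln 2 · Vd / t½ = 0.693 × 104.0 / 67.7 = 1.065 L/h
D = CL × Css × τ / F = 1.065 × 38 × 12 / 0.76 = 639.0 mg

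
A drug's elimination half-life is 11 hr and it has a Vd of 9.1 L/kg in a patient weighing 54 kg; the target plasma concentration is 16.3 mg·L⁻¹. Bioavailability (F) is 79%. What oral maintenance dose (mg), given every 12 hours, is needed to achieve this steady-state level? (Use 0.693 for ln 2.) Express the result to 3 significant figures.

Total Vd = 9.1 × 54 = 491.4 L
CL = ln 2 · Vd / t½ = 0.693 × 491.4 / 11 = 30.96 L/h
D = CL × Css × τ / F = 30.96 × 16.3 × 12 / 0.79 = 7666 mg

7670 mg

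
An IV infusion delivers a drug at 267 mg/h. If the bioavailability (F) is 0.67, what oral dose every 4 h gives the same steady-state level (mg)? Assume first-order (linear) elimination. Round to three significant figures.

1590 mg

To maintain the same Css, the systemic dosing rate must be unchanged: F·D/τ = infusion rate.
D = rate × τ / F = 267 × 4 / 0.67 = 1594 mg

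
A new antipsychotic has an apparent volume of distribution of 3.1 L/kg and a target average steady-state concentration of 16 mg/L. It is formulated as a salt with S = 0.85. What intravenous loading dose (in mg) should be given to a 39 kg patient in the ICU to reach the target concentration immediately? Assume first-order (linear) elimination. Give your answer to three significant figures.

Total Vd = 3.1 × 39 = 120.9 L
The loading dose fills Vd to the target concentration.
LD = Vd × C / S = 120.9 × 16.00 / 0.85 = 2276 mg

2280 mg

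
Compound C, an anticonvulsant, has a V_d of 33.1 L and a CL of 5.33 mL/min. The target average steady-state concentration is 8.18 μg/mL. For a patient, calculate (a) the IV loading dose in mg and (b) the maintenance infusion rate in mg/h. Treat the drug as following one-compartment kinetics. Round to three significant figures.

Loading dose = Vd × C = 33.10 × 8.18 = 270.8 mg
CL = 5.33 mL/min = 5.33 × 0.06 = 0.3198 L/h
Maintenance infusion rate = CL × Css = 0.3198 × 8.18 = 2.616 mg/h

(a) 271 mg; (b) 2.62 mg/h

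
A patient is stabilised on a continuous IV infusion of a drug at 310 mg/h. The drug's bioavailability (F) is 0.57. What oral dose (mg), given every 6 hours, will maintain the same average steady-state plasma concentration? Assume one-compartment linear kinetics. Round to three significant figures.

3260 mg

To maintain the same Css, the systemic dosing rate must be unchanged: F·D/τ = infusion rate.
D = rate × τ / F = 310 × 6 / 0.57 = 3263 mg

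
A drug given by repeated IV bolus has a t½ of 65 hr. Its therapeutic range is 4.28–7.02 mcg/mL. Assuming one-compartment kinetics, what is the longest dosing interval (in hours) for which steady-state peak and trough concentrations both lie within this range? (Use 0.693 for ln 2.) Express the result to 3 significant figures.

k = 0.693 / t½ = 0.693 / 65 = 0.01066 h⁻¹
Between IV bolus doses, concentration decays as C = C₀·e^(−kτ), so C_peak/C_trough = e^(kτ).
τ_max = ln(C_peak/C_trough) / k = ln(7.02/4.28) / 0.01066 = 0.4948 / 0.01066 = 46.42 h

46.4 h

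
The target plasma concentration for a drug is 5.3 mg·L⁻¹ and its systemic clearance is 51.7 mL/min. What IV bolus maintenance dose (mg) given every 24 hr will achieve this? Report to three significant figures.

Convert clearance: 51.7 mL/min × 60 min/h ÷ 1000 mL/L = 3.102 L/h
At steady state, dose per interval replaces the amount cleared in that interval: D/τ = CL·Css.
D = CL × Css × τ = 3.102 × 5.3 × 24 = 394.6 mg

395 mg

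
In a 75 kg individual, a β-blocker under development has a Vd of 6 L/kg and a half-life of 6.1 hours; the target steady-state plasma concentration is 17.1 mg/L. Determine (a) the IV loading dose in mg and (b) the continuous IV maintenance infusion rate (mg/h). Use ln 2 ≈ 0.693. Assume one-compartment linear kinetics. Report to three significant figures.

Vd = 6 L/kg × 75 kg = 450.0 L
LD = Vd × C = 450.0 × 17.1 = 7695 mg
CL = 0.693 × Vd / t½ = 0.693 × 450.0 / 6.1 = 51.12 L/h
Infusion rate = CL × Css = 51.12 × 17.1 = 874.2 mg/h

(a) 7700 mg; (b) 874 mg/h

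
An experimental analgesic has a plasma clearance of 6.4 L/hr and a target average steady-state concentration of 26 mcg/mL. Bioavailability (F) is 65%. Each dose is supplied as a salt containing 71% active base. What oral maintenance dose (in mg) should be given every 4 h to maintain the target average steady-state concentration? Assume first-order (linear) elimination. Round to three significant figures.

D = CL × Css × τ / F / S = 6.400 × 26 × 4 / 0.65 / 0.71 = 1442 mg

1440 mg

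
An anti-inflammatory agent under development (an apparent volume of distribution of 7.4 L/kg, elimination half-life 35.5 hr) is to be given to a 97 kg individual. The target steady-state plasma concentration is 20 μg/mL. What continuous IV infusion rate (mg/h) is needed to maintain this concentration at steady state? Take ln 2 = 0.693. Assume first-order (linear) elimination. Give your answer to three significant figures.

280 mg/h

Vd(total) = 97 kg × 7.4 L/kg = 717.8 L
CL = 0.693 × Vd / t½ = 0.693 × 717.8 / 35.5 = 14.01 L/h
Infusion rate = CL × Css = 14.01 × 20 = 280.2 mg/h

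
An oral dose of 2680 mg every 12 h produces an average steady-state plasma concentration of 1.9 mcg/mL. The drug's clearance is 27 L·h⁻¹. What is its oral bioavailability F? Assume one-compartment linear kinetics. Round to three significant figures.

F·D/τ = CL·Css at steady state → F = CL·Css·τ / D.
F = 27 × 1.9 × 12 / 2680 = 0.230

0.230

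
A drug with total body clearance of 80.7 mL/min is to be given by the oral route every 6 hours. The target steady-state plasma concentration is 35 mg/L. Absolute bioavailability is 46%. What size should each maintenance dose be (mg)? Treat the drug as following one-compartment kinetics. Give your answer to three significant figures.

2210 mg

CL = 80.7 mL/min = 80.7 × 0.06 = 4.842 L/h
At steady state, dose per interval replaces the amount cleared in that interval: F·D/τ = CL·Css.
D = CL × Css × τ / F = 4.842 × 35 × 6 / 0.46 = 2210 mg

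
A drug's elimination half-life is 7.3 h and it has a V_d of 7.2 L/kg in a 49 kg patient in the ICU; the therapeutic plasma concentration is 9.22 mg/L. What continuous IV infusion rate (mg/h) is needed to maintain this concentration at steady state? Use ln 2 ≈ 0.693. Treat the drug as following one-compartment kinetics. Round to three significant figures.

Total Vd = 7.2 × 49 = 352.8 L
CL = ln 2 · Vd / t½ = 0.693 × 352.8 / 7.3 = 33.49 L/h
Infusion rate = CL × Css = 33.49 × 9.22 = 308.8 mg/h

309 mg/h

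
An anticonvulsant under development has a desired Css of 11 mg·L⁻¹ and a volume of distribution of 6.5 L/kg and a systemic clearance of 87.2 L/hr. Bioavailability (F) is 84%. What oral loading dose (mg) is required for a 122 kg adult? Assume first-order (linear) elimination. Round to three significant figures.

10400 mg

Vd(total) = 122 kg × 6.5 L/kg = 793.0 L
LD = Vd × C / F = 793.0 × 11.00 / 0.84 = 10380 mg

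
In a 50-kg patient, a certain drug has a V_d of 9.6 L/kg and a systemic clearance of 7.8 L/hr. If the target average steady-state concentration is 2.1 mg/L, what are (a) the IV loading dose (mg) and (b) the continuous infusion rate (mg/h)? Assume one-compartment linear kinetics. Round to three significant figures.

(a) 1010 mg; (b) 16.4 mg/h

Total Vd = 9.6 × 50 = 480.0 L
Loading dose = Vd × C = 480.0 × 2.1 = 1008 mg
Maintenance infusion rate = CL × Css = 7.800 × 2.1 = 16.38 mg/h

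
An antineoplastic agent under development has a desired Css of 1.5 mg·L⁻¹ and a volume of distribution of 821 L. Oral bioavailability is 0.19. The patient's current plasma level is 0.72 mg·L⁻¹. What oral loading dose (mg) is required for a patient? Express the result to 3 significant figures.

3370 mg

Concentration deficit ΔC = 1.5 − 0.72 = 0.7800 mg/L
LD = Vd × ΔC / F = 821.0 × 0.7800 / 0.19 = 3370 mg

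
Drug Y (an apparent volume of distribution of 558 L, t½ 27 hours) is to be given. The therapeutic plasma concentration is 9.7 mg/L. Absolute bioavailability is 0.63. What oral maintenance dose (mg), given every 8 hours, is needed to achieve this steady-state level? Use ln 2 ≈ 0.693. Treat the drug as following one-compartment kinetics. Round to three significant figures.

1760 mg

k = 0.693/27 = 0.02567 h⁻¹, so CL = k·Vd = 0.02567 × 558.0 = 14.32 L/h
D = CL × Css × τ / F = 14.32 × 9.7 × 8 / 0.63 = 1764 mg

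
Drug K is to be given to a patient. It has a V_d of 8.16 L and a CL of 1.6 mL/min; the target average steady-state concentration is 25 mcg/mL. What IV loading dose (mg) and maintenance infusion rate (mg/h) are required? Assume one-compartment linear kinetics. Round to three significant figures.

Loading: fill Vd to C_target → 8.160 L × 25 mg/L = 204.0 mg
CL = 1.6 mL/min × 60/1000 = 0.09600 L/h
Infusion rate = 0.09600 L/h × 25 mg/L = 2.400 mg/h

(a) 204 mg; (b) 2.40 mg/h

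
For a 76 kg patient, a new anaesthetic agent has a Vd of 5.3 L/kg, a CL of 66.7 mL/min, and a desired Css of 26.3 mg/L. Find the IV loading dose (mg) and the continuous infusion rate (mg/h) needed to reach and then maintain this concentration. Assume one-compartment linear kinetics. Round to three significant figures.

Vd = 5.3 L/kg × 76 kg = 402.8 L
LD = Vd · C_target = 402.8 × 26.3 = 10590 mg
Convert clearance: 66.7 mL/min × 60 min/h ÷ 1000 mL/L = 4.002 L/h
Maintenance infusion rate = CL × Css = 4.002 × 26.3 = 105.3 mg/h

(a) 10600 mg; (b) 105 mg/h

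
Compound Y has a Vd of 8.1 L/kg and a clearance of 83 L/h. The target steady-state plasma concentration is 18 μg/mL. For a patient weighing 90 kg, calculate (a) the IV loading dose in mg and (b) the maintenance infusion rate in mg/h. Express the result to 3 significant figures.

(a) 13100 mg; (b) 1490 mg/h

Vd = 8.1 L/kg × 90 kg = 729.0 L
Loading dose = Vd × C = 729.0 × 18 = 13120 mg
Infusion rate = 83.00 L/h × 18 mg/L = 1494 mg/h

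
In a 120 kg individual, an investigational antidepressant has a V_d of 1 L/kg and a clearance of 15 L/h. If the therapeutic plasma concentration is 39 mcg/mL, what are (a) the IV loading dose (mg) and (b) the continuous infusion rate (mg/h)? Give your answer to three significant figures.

(a) 4680 mg; (b) 585 mg/h

Total Vd = 1 × 120 = 120.0 L
LD = Vd · C_target = 120.0 × 39 = 4680 mg
Maintenance: replace elimination → rate = CL × Css = 15.00 × 39 = 585.0 mg/h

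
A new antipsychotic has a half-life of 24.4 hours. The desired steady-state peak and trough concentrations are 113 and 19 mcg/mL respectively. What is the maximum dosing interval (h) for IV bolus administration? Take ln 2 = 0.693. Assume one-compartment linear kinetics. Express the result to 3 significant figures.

k = 0.693 / t½ = 0.693 / 24.4 = 0.02840 h⁻¹
Between IV bolus doses, concentration decays as C = C₀·e^(−kτ), so C_peak/C_trough = e^(kτ).
τ_max = ln(C_peak/C_trough) / k = ln(113/19) / 0.02840 = 1.783 / 0.02840 = 62.78 h

62.8 h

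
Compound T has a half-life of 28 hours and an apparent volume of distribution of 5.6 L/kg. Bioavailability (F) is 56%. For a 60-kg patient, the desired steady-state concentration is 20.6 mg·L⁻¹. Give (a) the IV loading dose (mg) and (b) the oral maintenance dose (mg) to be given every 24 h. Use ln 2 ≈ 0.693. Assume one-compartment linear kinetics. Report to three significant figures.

Vd(total) = 60 kg × 5.6 L/kg = 336.0 L
LD = Vd × C = 336.0 × 20.6 = 6922 mg
CL = 0.693 × Vd / t½ = 0.693 × 336.0 / 28 = 8.316 L/h
D = CL × Css × τ / F = 8.316 × 20.6 × 24 / 0.56 = 7342 mg

(a) 6920 mg; (b) 7340 mg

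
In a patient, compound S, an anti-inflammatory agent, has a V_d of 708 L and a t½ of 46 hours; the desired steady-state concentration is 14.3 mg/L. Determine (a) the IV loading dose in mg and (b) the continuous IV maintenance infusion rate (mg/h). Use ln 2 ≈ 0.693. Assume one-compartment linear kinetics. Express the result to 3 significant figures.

LD = Vd × C = 708.0 × 14.3 = 10120 mg
CL = 0.693 × Vd / t½ = 0.693 × 708.0 / 46 = 10.67 L/h
Infusion rate = CL × Css = 10.67 × 14.3 = 152.6 mg/h

(a) 10100 mg; (b) 153 mg/h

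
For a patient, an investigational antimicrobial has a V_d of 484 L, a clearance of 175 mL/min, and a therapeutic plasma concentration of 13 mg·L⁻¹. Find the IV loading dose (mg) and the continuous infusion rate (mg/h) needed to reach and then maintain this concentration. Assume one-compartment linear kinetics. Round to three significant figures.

LD = Vd · C_target = 484.0 × 13 = 6292 mg
CL = 175 mL/min × 60/1000 = 10.50 L/h
Maintenance infusion rate = CL × Css = 10.50 × 13 = 136.5 mg/h

(a) 6290 mg; (b) 137 mg/h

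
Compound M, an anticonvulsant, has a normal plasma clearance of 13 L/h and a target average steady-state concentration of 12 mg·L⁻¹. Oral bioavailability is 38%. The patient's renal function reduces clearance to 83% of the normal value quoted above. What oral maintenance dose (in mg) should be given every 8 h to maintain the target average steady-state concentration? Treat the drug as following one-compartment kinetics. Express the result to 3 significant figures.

2730 mg

Patient clearance = 0.83 × 13.00 = 10.79 L/h
D = CL × Css × τ / F = 10.79 × 12 × 8 / 0.38 = 2726 mg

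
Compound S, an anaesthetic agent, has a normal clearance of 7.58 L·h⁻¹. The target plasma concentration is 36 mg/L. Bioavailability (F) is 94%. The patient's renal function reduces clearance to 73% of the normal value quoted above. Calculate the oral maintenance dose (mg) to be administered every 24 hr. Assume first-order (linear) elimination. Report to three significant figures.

5090 mg

Patient clearance = 0.73 × 7.580 = 5.533 L/h
At steady state, dose per interval replaces the amount cleared in that interval: F·D/τ = CL·Css.
D = CL × Css × τ / F = 5.533 × 36 × 24 / 0.94 = 5086 mg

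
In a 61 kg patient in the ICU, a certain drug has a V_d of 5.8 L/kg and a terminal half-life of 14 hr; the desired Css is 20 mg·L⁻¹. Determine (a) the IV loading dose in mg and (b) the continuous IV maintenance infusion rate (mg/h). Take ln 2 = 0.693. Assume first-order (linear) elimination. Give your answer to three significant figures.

(a) 7080 mg; (b) 350 mg/h

Vd = 5.8 L/kg × 61 kg = 353.8 L
LD = Vd × C = 353.8 × 20 = 7076 mg
CL = 0.693 × Vd / t½ = 0.693 × 353.8 / 14 = 17.51 L/h
Infusion rate = CL × Css = 17.51 × 20 = 350.2 mg/h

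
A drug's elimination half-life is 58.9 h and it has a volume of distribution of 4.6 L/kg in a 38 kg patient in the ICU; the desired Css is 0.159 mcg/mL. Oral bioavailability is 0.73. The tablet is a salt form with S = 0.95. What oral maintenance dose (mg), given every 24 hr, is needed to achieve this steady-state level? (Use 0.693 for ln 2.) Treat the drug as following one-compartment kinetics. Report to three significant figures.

11.3 mg

Vd(total) = 38 kg × 4.6 L/kg = 174.8 L
CL = ln 2 · Vd / t½ = 0.693 × 174.8 / 58.9 = 2.057 L/h
D = CL × Css × τ / F / S = 2.057 × 0.159 × 24 / 0.73 / 0.95 = 11.32 mg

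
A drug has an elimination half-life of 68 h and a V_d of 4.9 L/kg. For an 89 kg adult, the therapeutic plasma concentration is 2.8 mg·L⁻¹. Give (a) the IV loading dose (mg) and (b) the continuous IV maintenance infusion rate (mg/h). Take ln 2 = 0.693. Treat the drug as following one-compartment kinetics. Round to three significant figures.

(a) 1220 mg; (b) 12.4 mg/h

Vd(total) = 89 kg × 4.9 L/kg = 436.1 L
LD = Vd × C = 436.1 × 2.8 = 1221 mg
CL = 0.693 × Vd / t½ = 0.693 × 436.1 / 68 = 4.444 L/h
Infusion rate = CL × Css = 4.444 × 2.8 = 12.44 mg/h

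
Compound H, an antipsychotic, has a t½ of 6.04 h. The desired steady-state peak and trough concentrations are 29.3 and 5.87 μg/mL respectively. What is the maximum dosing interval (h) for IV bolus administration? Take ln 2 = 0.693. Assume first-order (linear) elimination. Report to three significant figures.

k = 0.693 / t½ = 0.693 / 6.04 = 0.1147 h⁻¹
Between IV bolus doses, concentration decays as C = C₀·e^(−kτ), so C_peak/C_trough = e^(kτ).
τ_max = ln(C_peak/C_trough) / k = ln(29.3/5.87) / 0.1147 = 1.608 / 0.1147 = 14.02 h

14.0 h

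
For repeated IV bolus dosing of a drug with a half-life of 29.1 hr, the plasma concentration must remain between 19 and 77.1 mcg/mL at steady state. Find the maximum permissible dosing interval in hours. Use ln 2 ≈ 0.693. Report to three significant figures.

58.8 h

k = 0.693 / t½ = 0.693 / 29.1 = 0.02381 h⁻¹
Between IV bolus doses, concentration decays as C = C₀·e^(−kτ), so C_peak/C_trough = e^(kτ).
τ_max = ln(C_peak/C_trough) / k = ln(77.1/19) / 0.02381 = 1.401 / 0.02381 = 58.84 h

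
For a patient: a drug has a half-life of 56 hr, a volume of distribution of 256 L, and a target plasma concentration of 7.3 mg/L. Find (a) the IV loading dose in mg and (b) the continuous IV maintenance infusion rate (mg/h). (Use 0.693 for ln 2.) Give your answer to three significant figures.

LD = Vd × C = 256.0 × 7.3 = 1869 mg
CL = 0.693 × Vd / t½ = 0.693 × 256.0 / 56 = 3.168 L/h
Infusion rate = CL × Css = 3.168 × 7.3 = 23.13 mg/h

(a) 1870 mg; (b) 23.1 mg/h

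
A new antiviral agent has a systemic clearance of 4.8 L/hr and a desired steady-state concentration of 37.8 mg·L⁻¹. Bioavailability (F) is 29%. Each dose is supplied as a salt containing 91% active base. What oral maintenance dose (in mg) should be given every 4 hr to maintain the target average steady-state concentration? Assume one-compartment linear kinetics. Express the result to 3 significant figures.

D = CL × Css × τ / F / S = 4.800 × 37.8 × 4 / 0.29 / 0.91 = 2750 mg

2750 mg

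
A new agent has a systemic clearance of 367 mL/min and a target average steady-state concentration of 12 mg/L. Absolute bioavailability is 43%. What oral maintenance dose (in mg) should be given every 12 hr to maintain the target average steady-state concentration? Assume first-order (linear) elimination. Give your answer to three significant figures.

7370 mg

CL = 367 mL/min × 60/1000 = 22.02 L/h
At steady state, dose per interval replaces the amount cleared in that interval: F·D/τ = CL·Css.
D = CL × Css × τ / F = 22.02 × 12 × 12 / 0.43 = 7374 mg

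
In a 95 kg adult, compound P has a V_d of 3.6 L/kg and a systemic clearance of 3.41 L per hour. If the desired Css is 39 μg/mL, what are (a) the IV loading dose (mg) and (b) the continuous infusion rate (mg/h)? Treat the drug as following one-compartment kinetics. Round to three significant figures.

Vd(total) = 95 kg × 3.6 L/kg = 342.0 L
Loading dose = Vd × C = 342.0 × 39 = 13340 mg
Maintenance: replace elimination → rate = CL × Css = 3.410 × 39 = 133.0 mg/h

(a) 13300 mg; (b) 133 mg/h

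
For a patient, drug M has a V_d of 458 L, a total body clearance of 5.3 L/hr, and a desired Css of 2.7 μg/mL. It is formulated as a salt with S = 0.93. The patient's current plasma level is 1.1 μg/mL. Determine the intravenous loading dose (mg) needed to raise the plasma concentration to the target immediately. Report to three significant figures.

788 mg

Concentration deficit ΔC = 2.7 − 1.1 = 1.600 mg/L
LD = Vd × ΔC / S = 458.0 × 1.600 / 0.93 = 788.0 mg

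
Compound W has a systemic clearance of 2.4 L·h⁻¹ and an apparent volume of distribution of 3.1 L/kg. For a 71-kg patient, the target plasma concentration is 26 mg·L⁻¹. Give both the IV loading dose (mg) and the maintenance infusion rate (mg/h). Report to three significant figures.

(a) 5720 mg; (b) 62.4 mg/h

Vd(total) = 71 kg × 3.1 L/kg = 220.1 L
Loading dose = Vd × C = 220.1 × 26 = 5723 mg
Maintenance infusion rate = CL × Css = 2.400 × 26 = 62.40 mg/h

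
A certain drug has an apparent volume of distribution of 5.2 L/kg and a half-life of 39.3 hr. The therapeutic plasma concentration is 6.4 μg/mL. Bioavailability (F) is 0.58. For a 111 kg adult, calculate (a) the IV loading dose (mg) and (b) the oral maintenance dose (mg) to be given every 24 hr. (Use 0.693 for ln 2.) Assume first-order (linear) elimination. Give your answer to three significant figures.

Vd(total) = 111 kg × 5.2 L/kg = 577.2 L
LD = Vd × C = 577.2 × 6.4 = 3694 mg
CL = 0.693 × Vd / t½ = 0.693 × 577.2 / 39.3 = 10.18 L/h
D = CL × Css × τ / F = 10.18 × 6.4 × 24 / 0.58 = 2696 mg

(a) 3690 mg; (b) 2700 mg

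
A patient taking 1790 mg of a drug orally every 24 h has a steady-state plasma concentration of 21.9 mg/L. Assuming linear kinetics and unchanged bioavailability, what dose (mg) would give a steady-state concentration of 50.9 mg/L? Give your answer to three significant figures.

4160 mg

For first-order elimination, Css ∝ F·D/(CL·τ); F and CL are unchanged, so Css ∝ D/τ.
D₂ = D₁ × (Css,target / Css,current) = 1790 × 50.9/21.9 = 4160 mg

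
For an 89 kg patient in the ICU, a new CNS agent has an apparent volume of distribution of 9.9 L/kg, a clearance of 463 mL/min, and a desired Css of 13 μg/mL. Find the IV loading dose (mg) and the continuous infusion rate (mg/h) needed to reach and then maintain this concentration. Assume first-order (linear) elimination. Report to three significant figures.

(a) 11500 mg; (b) 361 mg/h

Total Vd = 9.9 × 89 = 881.1 L
Loading: fill Vd to C_target → 881.1 L × 13 mg/L = 11450 mg
CL = 463 mL/min = 463 × 0.06 = 27.78 L/h
Infusion rate = 27.78 L/h × 13 mg/L = 361.1 mg/h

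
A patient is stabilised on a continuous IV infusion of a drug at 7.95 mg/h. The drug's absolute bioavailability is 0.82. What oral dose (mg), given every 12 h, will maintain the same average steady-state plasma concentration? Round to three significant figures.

To maintain the same Css, the systemic dosing rate must be unchanged: F·D/τ = infusion rate.
D = rate × τ / F = 7.95 × 12 / 0.82 = 116.3 mg

116 mg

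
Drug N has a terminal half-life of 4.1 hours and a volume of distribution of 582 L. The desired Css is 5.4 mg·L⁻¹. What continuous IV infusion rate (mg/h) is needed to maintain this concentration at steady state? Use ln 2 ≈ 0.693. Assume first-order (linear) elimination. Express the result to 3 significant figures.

531 mg/h

CL = ln 2 · Vd / t½ = 0.693 × 582.0 / 4.1 = 98.37 L/h
Infusion rate = CL × Css = 98.37 × 5.4 = 531.2 mg/h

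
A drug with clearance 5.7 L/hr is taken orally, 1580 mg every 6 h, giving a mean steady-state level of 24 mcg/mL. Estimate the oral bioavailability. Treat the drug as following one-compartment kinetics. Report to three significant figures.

F·D/τ = CL·Css at steady state → F = CL·Css·τ / D.
F = 5.7 × 24 × 6 / 1580 = 0.519

0.519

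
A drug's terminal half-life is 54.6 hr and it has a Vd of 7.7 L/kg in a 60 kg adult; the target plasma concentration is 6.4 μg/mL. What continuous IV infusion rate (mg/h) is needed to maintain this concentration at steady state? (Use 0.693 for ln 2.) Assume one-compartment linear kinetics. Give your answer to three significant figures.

37.5 mg/h

Vd(total) = 60 kg × 7.7 L/kg = 462.0 L
k = 0.693/54.6 = 0.01269 h⁻¹, so CL = k·Vd = 0.01269 × 462.0 = 5.863 L/h
Infusion rate = CL × Css = 5.863 × 6.4 = 37.52 mg/h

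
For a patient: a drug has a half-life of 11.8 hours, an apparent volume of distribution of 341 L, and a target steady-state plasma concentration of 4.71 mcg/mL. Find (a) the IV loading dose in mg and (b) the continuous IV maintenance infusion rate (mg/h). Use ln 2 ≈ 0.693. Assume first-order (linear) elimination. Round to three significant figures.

LD = Vd × C = 341.0 × 4.71 = 1606 mg
CL = 0.693 × Vd / t½ = 0.693 × 341.0 / 11.8 = 20.03 L/h
Infusion rate = CL × Css = 20.03 × 4.71 = 94.34 mg/h

(a) 1610 mg; (b) 94.3 mg/h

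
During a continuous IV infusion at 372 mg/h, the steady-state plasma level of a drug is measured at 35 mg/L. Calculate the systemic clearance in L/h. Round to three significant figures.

At steady state, infusion rate = CL × Css, so CL = rate / Css.
CL = 372 / 35 = 10.63 L/h

10.6 L/h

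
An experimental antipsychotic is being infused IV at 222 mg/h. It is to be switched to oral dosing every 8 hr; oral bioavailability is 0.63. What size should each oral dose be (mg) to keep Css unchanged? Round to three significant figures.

2820 mg

To maintain the same Css, the systemic dosing rate must be unchanged: F·D/τ = infusion rate.
D = rate × τ / F = 222 × 8 / 0.63 = 2819 mg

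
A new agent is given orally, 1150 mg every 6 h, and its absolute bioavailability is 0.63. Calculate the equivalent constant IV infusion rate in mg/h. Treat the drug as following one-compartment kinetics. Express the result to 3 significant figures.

Equivalent systemic input: infusion rate = F·D/τ.
Rate = 0.63 × 1150 / 6 = 120.8 mg/h

121 mg/h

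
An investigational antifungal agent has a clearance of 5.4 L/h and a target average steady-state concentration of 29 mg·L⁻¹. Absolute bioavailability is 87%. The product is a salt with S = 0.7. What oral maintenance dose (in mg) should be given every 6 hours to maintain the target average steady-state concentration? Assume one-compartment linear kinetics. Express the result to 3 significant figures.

D = CL × Css × τ / F / S = 5.400 × 29 × 6 / 0.87 / 0.7 = 1543 mg

1540 mg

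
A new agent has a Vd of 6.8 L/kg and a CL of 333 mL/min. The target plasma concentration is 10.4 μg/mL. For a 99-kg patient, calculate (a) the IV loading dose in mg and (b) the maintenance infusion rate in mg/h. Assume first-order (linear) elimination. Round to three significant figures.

Total Vd = 6.8 × 99 = 673.2 L
Loading: fill Vd to C_target → 673.2 L × 10.4 mg/L = 7001 mg
CL = 333 mL/min = 333 × 0.06 = 19.98 L/h
Maintenance infusion rate = CL × Css = 19.98 × 10.4 = 207.8 mg/h

(a) 7000 mg; (b) 208 mg/h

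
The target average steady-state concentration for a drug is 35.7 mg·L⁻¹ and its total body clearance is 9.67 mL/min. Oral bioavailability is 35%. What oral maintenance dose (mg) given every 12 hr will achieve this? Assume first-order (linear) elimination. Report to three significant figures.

CL = 9.67 mL/min × 60/1000 = 0.5802 L/h
At steady state, dose per interval replaces the amount cleared in that interval: F·D/τ = CL·Css.
D = CL × Css × τ / F = 0.5802 × 35.7 × 12 / 0.35 = 710.2 mg

710 mg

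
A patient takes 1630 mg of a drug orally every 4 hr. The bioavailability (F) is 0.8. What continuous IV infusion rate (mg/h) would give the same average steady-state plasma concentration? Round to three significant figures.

326 mg/h

Equivalent systemic input: infusion rate = F·D/τ.
Rate = 0.8 × 1630 / 4 = 326.0 mg/h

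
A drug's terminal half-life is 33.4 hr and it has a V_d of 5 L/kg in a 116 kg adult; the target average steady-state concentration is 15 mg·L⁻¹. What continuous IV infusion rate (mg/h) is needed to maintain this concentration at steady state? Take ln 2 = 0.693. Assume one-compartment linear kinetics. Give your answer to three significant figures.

Total Vd = 5 × 116 = 580.0 L
k = 0.693/33.4 = 0.02075 h⁻¹, so CL = k·Vd = 0.02075 × 580.0 = 12.04 L/h
Infusion rate = CL × Css = 12.04 × 15 = 180.6 mg/h

181 mg/h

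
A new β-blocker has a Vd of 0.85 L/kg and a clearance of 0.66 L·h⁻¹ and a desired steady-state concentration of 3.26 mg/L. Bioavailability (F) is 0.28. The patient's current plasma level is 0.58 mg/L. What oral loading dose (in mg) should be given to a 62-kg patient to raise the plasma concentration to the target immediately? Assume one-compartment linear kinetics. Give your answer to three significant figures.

Total Vd = 0.85 × 62 = 52.70 L
Loading dose depends on Vd (not clearance): it fills the distribution volume.
Concentration deficit ΔC = 3.26 − 0.58 = 2.680 mg/L
LD = Vd × ΔC / F = 52.70 × 2.680 / 0.28 = 504.4 mg

504 mg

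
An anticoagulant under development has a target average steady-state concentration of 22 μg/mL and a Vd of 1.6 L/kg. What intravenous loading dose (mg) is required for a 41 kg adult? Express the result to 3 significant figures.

Vd(total) = 41 kg × 1.6 L/kg = 65.60 L
The loading dose fills Vd to the target concentration.
LD = Vd × C = 65.60 × 22.00 = 1443 mg

1440 mg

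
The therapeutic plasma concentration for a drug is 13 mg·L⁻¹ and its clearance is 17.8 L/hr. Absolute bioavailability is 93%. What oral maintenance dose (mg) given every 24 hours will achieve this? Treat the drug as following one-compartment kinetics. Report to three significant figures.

5970 mg

D = CL × Css × τ / F = 17.80 × 13 × 24 / 0.93 = 5972 mg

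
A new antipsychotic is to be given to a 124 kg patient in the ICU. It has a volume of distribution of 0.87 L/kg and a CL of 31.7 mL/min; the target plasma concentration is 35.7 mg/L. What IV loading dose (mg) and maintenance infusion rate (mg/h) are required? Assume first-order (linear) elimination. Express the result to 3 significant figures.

Total Vd = 0.87 × 124 = 107.9 L
LD = Vd · C_target = 107.9 × 35.7 = 3852 mg
CL = 31.7 mL/min = 31.7 × 0.06 = 1.902 L/h
Infusion rate = 1.902 L/h × 35.7 mg/L = 67.90 mg/h

(a) 3850 mg; (b) 67.9 mg/h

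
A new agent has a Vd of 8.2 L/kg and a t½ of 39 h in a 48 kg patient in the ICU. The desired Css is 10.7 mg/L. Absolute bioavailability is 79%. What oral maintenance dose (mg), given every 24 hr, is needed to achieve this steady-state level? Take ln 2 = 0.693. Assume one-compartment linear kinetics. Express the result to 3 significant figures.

Total Vd = 8.2 × 48 = 393.6 L
k = 0.693/39 = 0.01777 h⁻¹, so CL = k·Vd = 0.01777 × 393.6 = 6.994 L/h
D = CL × Css × τ / F = 6.994 × 10.7 × 24 / 0.79 = 2273 mg

2270 mg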